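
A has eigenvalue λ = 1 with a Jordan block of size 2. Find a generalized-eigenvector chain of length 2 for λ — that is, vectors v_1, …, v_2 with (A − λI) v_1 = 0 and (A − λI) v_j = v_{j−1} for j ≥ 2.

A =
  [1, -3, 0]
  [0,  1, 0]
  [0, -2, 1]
A Jordan chain for λ = 1 of length 2:
v_1 = (-3, 0, -2)ᵀ
v_2 = (0, 1, 0)ᵀ

Let N = A − (1)·I. We want v_2 with N^2 v_2 = 0 but N^1 v_2 ≠ 0; then v_{j-1} := N · v_j for j = 2, …, 2.

Pick v_2 = (0, 1, 0)ᵀ.
Then v_1 = N · v_2 = (-3, 0, -2)ᵀ.

Sanity check: (A − (1)·I) v_1 = (0, 0, 0)ᵀ = 0. ✓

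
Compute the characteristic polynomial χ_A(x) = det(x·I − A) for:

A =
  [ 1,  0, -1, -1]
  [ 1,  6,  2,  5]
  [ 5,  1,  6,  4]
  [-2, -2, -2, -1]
x^4 - 12*x^3 + 54*x^2 - 108*x + 81

Expanding det(x·I − A) (e.g. by cofactor expansion or by noting that A is similar to its Jordan form J, which has the same characteristic polynomial as A) gives
  χ_A(x) = x^4 - 12*x^3 + 54*x^2 - 108*x + 81
which factors as (x - 3)^4. The eigenvalues (with algebraic multiplicities) are λ = 3 with multiplicity 4.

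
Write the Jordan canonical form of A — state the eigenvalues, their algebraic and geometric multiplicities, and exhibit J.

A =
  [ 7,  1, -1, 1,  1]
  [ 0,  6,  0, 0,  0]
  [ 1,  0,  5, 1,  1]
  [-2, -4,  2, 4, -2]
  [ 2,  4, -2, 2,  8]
J_3(6) ⊕ J_1(6) ⊕ J_1(6)

The characteristic polynomial is
  det(x·I − A) = x^5 - 30*x^4 + 360*x^3 - 2160*x^2 + 6480*x - 7776 = (x - 6)^5

Eigenvalues and multiplicities (the geometric multiplicity of λ is n − rank(A − λI), which equals the number of Jordan blocks for λ):
  λ = 6: algebraic multiplicity = 5, geometric multiplicity = 3

Determining the block sizes for each eigenvalue:
  λ = 6: with am = 5 and gm = 3, the partition is not yet determined (e.g. several partitions of 5 into 3 parts exist). Let N = A − (6)·I. Computing rank(N^1) = 2, rank(N^2) = 1, rank(N^3) = 0; the number of blocks of size ≥ j is rank(N^{j−1}) − rank(N^j), giving [3, 1, 1]. So we have 1 block(s) of size 3, 2 block(s) of size 1 → block sizes [3, 1, 1]

Assembling the blocks gives a Jordan form
J =
  [6, 1, 0, 0, 0]
  [0, 6, 1, 0, 0]
  [0, 0, 6, 0, 0]
  [0, 0, 0, 6, 0]
  [0, 0, 0, 0, 6]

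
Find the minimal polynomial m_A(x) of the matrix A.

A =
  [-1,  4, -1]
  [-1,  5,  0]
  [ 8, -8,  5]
x^3 - 9*x^2 + 27*x - 27

The characteristic polynomial is χ_A(x) = (x - 3)^3, so the eigenvalues are known. The minimal polynomial is
  m_A(x) = Π_λ (x − λ)^{k_λ}
where k_λ is the size of the *largest* Jordan block for λ (equivalently, the smallest k with (A − λI)^k v = 0 for every generalised eigenvector v of λ).

  λ = 3: largest Jordan block has size 3, contributing (x − 3)^3

So m_A(x) = (x - 3)^3 = x^3 - 9*x^2 + 27*x - 27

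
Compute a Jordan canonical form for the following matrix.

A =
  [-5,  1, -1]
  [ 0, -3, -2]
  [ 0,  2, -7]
J_2(-5) ⊕ J_1(-5)

The characteristic polynomial is
  det(x·I − A) = x^3 + 15*x^2 + 75*x + 125 = (x + 5)^3

Eigenvalues and multiplicities (the geometric multiplicity of λ is n − rank(A − λI), which equals the number of Jordan blocks for λ):
  λ = -5: algebraic multiplicity = 3, geometric multiplicity = 2

Determining the block sizes for each eigenvalue:
  λ = -5: 2 blocks summing to 3 forces exactly one block of size 2 and the rest size 1 → block sizes [2, 1]

Assembling the blocks gives a Jordan form
J =
  [-5,  1,  0]
  [ 0, -5,  0]
  [ 0,  0, -5]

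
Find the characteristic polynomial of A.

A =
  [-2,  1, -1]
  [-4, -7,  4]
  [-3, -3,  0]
x^3 + 9*x^2 + 27*x + 27

Expanding det(x·I − A) (e.g. by cofactor expansion or by noting that A is similar to its Jordan form J, which has the same characteristic polynomial as A) gives
  χ_A(x) = x^3 + 9*x^2 + 27*x + 27
which factors as (x + 3)^3. The eigenvalues (with algebraic multiplicities) are λ = -3 with multiplicity 3.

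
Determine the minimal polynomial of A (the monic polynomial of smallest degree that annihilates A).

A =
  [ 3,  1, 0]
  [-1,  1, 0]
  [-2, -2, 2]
x^2 - 4*x + 4

The characteristic polynomial is χ_A(x) = (x - 2)^3, so the eigenvalues are known. The minimal polynomial is
  m_A(x) = Π_λ (x − λ)^{k_λ}
where k_λ is the size of the *largest* Jordan block for λ (equivalently, the smallest k with (A − λI)^k v = 0 for every generalised eigenvector v of λ).

  λ = 2: largest Jordan block has size 2, contributing (x − 2)^2

So m_A(x) = (x - 2)^2 = x^2 - 4*x + 4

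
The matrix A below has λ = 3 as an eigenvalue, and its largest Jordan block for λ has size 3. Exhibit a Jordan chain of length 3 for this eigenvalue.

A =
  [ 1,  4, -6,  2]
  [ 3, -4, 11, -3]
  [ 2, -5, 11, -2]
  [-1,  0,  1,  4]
A Jordan chain for λ = 3 of length 3:
v_1 = (2, -2, -1, 3)ᵀ
v_2 = (-2, 3, 2, -1)ᵀ
v_3 = (1, 0, 0, 0)ᵀ

Let N = A − (3)·I. We want v_3 with N^3 v_3 = 0 but N^2 v_3 ≠ 0; then v_{j-1} := N · v_j for j = 3, …, 2.

Pick v_3 = (1, 0, 0, 0)ᵀ.
Then v_2 = N · v_3 = (-2, 3, 2, -1)ᵀ.
Then v_1 = N · v_2 = (2, -2, -1, 3)ᵀ.

Sanity check: (A − (3)·I) v_1 = (0, 0, 0, 0)ᵀ = 0. ✓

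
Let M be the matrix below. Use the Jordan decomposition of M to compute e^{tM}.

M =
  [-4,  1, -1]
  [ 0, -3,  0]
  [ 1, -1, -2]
e^{tM} =
  [-t*exp(-3*t) + exp(-3*t), t*exp(-3*t), -t*exp(-3*t)]
  [0, exp(-3*t), 0]
  [t*exp(-3*t), -t*exp(-3*t), t*exp(-3*t) + exp(-3*t)]

Strategy: write M = P · J · P⁻¹ where J is a Jordan canonical form, so e^{tM} = P · e^{tJ} · P⁻¹, and e^{tJ} can be computed block-by-block.

M has Jordan form
J =
  [-3,  1,  0]
  [ 0, -3,  0]
  [ 0,  0, -3]
(up to reordering of blocks).

Per-block formulas:
  For a 2×2 Jordan block J_2(-3): exp(t · J_2(-3)) = e^(-3t)·(I + t·N), where N is the 2×2 nilpotent shift.
  For a 1×1 block at λ = -3: exp(t · [-3]) = [e^(-3t)].

After assembling e^{tJ} and conjugating by P, we get:

e^{tM} =
  [-t*exp(-3*t) + exp(-3*t), t*exp(-3*t), -t*exp(-3*t)]
  [0, exp(-3*t), 0]
  [t*exp(-3*t), -t*exp(-3*t), t*exp(-3*t) + exp(-3*t)]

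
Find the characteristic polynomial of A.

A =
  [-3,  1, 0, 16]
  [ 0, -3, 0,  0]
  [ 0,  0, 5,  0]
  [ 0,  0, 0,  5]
x^4 - 4*x^3 - 26*x^2 + 60*x + 225

Expanding det(x·I − A) (e.g. by cofactor expansion or by noting that A is similar to its Jordan form J, which has the same characteristic polynomial as A) gives
  χ_A(x) = x^4 - 4*x^3 - 26*x^2 + 60*x + 225
which factors as (x - 5)^2*(x + 3)^2. The eigenvalues (with algebraic multiplicities) are λ = -3 with multiplicity 2, λ = 5 with multiplicity 2.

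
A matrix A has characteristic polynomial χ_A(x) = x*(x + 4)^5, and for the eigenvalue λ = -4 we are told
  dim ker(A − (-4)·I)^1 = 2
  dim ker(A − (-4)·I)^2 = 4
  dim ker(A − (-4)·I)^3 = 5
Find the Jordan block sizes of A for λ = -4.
Block sizes for λ = -4: [3, 2]

From the dimensions of kernels of powers, the number of Jordan blocks of size at least j is d_j − d_{j−1} where d_j = dim ker(N^j) (with d_0 = 0). Computing the differences gives [2, 2, 1].
The number of blocks of size exactly k is (#blocks of size ≥ k) − (#blocks of size ≥ k + 1), so the partition is: 1 block(s) of size 2, 1 block(s) of size 3.
In nonincreasing order the block sizes are [3, 2].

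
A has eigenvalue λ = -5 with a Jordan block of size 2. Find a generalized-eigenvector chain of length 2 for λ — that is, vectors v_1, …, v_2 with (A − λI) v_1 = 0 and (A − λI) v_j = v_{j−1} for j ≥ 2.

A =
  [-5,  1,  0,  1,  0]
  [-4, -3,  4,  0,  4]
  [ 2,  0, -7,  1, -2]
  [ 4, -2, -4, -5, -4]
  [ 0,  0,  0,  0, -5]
A Jordan chain for λ = -5 of length 2:
v_1 = (0, -4, 2, 4, 0)ᵀ
v_2 = (1, 0, 0, 0, 0)ᵀ

Let N = A − (-5)·I. We want v_2 with N^2 v_2 = 0 but N^1 v_2 ≠ 0; then v_{j-1} := N · v_j for j = 2, …, 2.

Pick v_2 = (1, 0, 0, 0, 0)ᵀ.
Then v_1 = N · v_2 = (0, -4, 2, 4, 0)ᵀ.

Sanity check: (A − (-5)·I) v_1 = (0, 0, 0, 0, 0)ᵀ = 0. ✓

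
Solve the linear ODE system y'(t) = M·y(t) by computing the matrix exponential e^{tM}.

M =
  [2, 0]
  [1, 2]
e^{tM} =
  [exp(2*t), 0]
  [t*exp(2*t), exp(2*t)]

Strategy: write M = P · J · P⁻¹ where J is a Jordan canonical form, so e^{tM} = P · e^{tJ} · P⁻¹, and e^{tJ} can be computed block-by-block.

M has Jordan form
J =
  [2, 1]
  [0, 2]
(up to reordering of blocks).

Per-block formulas:
  For a 2×2 Jordan block J_2(2): exp(t · J_2(2)) = e^(2t)·(I + t·N), where N is the 2×2 nilpotent shift.

After assembling e^{tJ} and conjugating by P, we get:

e^{tM} =
  [exp(2*t), 0]
  [t*exp(2*t), exp(2*t)]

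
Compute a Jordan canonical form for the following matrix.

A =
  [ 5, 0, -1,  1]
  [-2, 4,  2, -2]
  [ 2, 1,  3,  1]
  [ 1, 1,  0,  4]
J_3(4) ⊕ J_1(4)

The characteristic polynomial is
  det(x·I − A) = x^4 - 16*x^3 + 96*x^2 - 256*x + 256 = (x - 4)^4

Eigenvalues and multiplicities (the geometric multiplicity of λ is n − rank(A − λI), which equals the number of Jordan blocks for λ):
  λ = 4: algebraic multiplicity = 4, geometric multiplicity = 2

Determining the block sizes for each eigenvalue:
  λ = 4: with am = 4 and gm = 2, the partition is not yet determined (e.g. several partitions of 4 into 2 parts exist). Let N = A − (4)·I. Computing rank(N^1) = 2, rank(N^2) = 1, rank(N^3) = 0; the number of blocks of size ≥ j is rank(N^{j−1}) − rank(N^j), giving [2, 1, 1]. So we have 1 block(s) of size 3, 1 block(s) of size 1 → block sizes [3, 1]

Assembling the blocks gives a Jordan form
J =
  [4, 1, 0, 0]
  [0, 4, 1, 0]
  [0, 0, 4, 0]
  [0, 0, 0, 4]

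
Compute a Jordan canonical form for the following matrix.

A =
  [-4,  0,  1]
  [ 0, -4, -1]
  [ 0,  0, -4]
J_2(-4) ⊕ J_1(-4)

The characteristic polynomial is
  det(x·I − A) = x^3 + 12*x^2 + 48*x + 64 = (x + 4)^3

Eigenvalues and multiplicities (the geometric multiplicity of λ is n − rank(A − λI), which equals the number of Jordan blocks for λ):
  λ = -4: algebraic multiplicity = 3, geometric multiplicity = 2

Determining the block sizes for each eigenvalue:
  λ = -4: 2 blocks summing to 3 forces exactly one block of size 2 and the rest size 1 → block sizes [2, 1]

Assembling the blocks gives a Jordan form
J =
  [-4,  1,  0]
  [ 0, -4,  0]
  [ 0,  0, -4]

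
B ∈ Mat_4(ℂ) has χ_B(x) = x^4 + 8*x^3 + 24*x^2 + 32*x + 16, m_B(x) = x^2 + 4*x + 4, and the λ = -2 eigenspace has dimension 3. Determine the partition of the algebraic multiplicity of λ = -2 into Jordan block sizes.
Block sizes for λ = -2: [2, 1, 1]

Step 1 — from the characteristic polynomial, algebraic multiplicity of λ = -2 is 4. From dim ker(B − (-2)·I) = 3, there are exactly 3 Jordan blocks for λ = -2.
Step 2 — from the minimal polynomial, the factor (x + 2)^2 tells us the largest block for λ = -2 has size 2.
Step 3 — with total size 4, 3 blocks, and largest block 2, the block sizes (in nonincreasing order) are [2, 1, 1].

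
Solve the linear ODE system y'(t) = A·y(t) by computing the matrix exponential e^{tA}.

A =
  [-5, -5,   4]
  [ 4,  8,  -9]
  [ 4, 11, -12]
e^{tA} =
  [-2*t*exp(-3*t) + exp(-3*t), -t^2*exp(-3*t)/2 - 5*t*exp(-3*t), t^2*exp(-3*t)/2 + 4*t*exp(-3*t)]
  [4*t*exp(-3*t), t^2*exp(-3*t) + 11*t*exp(-3*t) + exp(-3*t), -t^2*exp(-3*t) - 9*t*exp(-3*t)]
  [4*t*exp(-3*t), t^2*exp(-3*t) + 11*t*exp(-3*t), -t^2*exp(-3*t) - 9*t*exp(-3*t) + exp(-3*t)]

Strategy: write A = P · J · P⁻¹ where J is a Jordan canonical form, so e^{tA} = P · e^{tJ} · P⁻¹, and e^{tJ} can be computed block-by-block.

A has Jordan form
J =
  [-3,  1,  0]
  [ 0, -3,  1]
  [ 0,  0, -3]
(up to reordering of blocks).

Per-block formulas:
  For a 3×3 Jordan block J_3(-3): exp(t · J_3(-3)) = e^(-3t)·(I + t·N + (t^2/2)·N^2), where N is the 3×3 nilpotent shift.

After assembling e^{tJ} and conjugating by P, we get:

e^{tA} =
  [-2*t*exp(-3*t) + exp(-3*t), -t^2*exp(-3*t)/2 - 5*t*exp(-3*t), t^2*exp(-3*t)/2 + 4*t*exp(-3*t)]
  [4*t*exp(-3*t), t^2*exp(-3*t) + 11*t*exp(-3*t) + exp(-3*t), -t^2*exp(-3*t) - 9*t*exp(-3*t)]
  [4*t*exp(-3*t), t^2*exp(-3*t) + 11*t*exp(-3*t), -t^2*exp(-3*t) - 9*t*exp(-3*t) + exp(-3*t)]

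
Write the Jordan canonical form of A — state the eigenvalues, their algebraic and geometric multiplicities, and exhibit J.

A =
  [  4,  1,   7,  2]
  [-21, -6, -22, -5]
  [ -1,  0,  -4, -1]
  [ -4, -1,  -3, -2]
J_2(-2) ⊕ J_2(-2)

The characteristic polynomial is
  det(x·I − A) = x^4 + 8*x^3 + 24*x^2 + 32*x + 16 = (x + 2)^4

Eigenvalues and multiplicities (the geometric multiplicity of λ is n − rank(A − λI), which equals the number of Jordan blocks for λ):
  λ = -2: algebraic multiplicity = 4, geometric multiplicity = 2

Determining the block sizes for each eigenvalue:
  λ = -2: with am = 4 and gm = 2, the partition is not yet determined (e.g. several partitions of 4 into 2 parts exist). Let N = A − (-2)·I. Computing rank(N^1) = 2, rank(N^2) = 0; the number of blocks of size ≥ j is rank(N^{j−1}) − rank(N^j), giving [2, 2]. So we have 2 block(s) of size 2 → block sizes [2, 2]

Assembling the blocks gives a Jordan form
J =
  [-2,  1,  0,  0]
  [ 0, -2,  0,  0]
  [ 0,  0, -2,  1]
  [ 0,  0,  0, -2]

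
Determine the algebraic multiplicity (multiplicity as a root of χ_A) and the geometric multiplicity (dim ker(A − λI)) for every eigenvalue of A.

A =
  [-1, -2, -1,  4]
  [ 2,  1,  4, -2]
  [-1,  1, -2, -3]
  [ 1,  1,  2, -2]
λ = -1: alg = 4, geom = 2

Step 1 — factor the characteristic polynomial to read off the algebraic multiplicities:
  χ_A(x) = (x + 1)^4

Step 2 — compute geometric multiplicities via the rank-nullity identity g(λ) = n − rank(A − λI):
  rank(A − (-1)·I) = 2, so dim ker(A − (-1)·I) = n − 2 = 2

Summary:
  λ = -1: algebraic multiplicity = 4, geometric multiplicity = 2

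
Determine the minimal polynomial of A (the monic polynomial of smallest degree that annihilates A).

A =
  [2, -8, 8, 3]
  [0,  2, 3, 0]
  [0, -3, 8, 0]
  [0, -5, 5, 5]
x^3 - 12*x^2 + 45*x - 50

The characteristic polynomial is χ_A(x) = (x - 5)^3*(x - 2), so the eigenvalues are known. The minimal polynomial is
  m_A(x) = Π_λ (x − λ)^{k_λ}
where k_λ is the size of the *largest* Jordan block for λ (equivalently, the smallest k with (A − λI)^k v = 0 for every generalised eigenvector v of λ).

  λ = 2: largest Jordan block has size 1, contributing (x − 2)
  λ = 5: largest Jordan block has size 2, contributing (x − 5)^2

So m_A(x) = (x - 5)^2*(x - 2) = x^3 - 12*x^2 + 45*x - 50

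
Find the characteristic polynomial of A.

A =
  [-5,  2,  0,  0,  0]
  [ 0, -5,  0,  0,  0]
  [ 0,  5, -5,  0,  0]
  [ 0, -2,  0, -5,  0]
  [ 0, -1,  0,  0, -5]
x^5 + 25*x^4 + 250*x^3 + 1250*x^2 + 3125*x + 3125

Expanding det(x·I − A) (e.g. by cofactor expansion or by noting that A is similar to its Jordan form J, which has the same characteristic polynomial as A) gives
  χ_A(x) = x^5 + 25*x^4 + 250*x^3 + 1250*x^2 + 3125*x + 3125
which factors as (x + 5)^5. The eigenvalues (with algebraic multiplicities) are λ = -5 with multiplicity 5.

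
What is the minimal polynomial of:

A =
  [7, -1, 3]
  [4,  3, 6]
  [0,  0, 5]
x^2 - 10*x + 25

The characteristic polynomial is χ_A(x) = (x - 5)^3, so the eigenvalues are known. The minimal polynomial is
  m_A(x) = Π_λ (x − λ)^{k_λ}
where k_λ is the size of the *largest* Jordan block for λ (equivalently, the smallest k with (A − λI)^k v = 0 for every generalised eigenvector v of λ).

  λ = 5: largest Jordan block has size 2, contributing (x − 5)^2

So m_A(x) = (x - 5)^2 = x^2 - 10*x + 25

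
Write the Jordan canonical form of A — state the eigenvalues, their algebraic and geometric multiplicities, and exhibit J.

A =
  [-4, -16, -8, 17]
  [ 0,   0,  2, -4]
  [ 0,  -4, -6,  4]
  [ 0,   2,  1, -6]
J_3(-4) ⊕ J_1(-4)

The characteristic polynomial is
  det(x·I − A) = x^4 + 16*x^3 + 96*x^2 + 256*x + 256 = (x + 4)^4

Eigenvalues and multiplicities (the geometric multiplicity of λ is n − rank(A − λI), which equals the number of Jordan blocks for λ):
  λ = -4: algebraic multiplicity = 4, geometric multiplicity = 2

Determining the block sizes for each eigenvalue:
  λ = -4: with am = 4 and gm = 2, the partition is not yet determined (e.g. several partitions of 4 into 2 parts exist). Let N = A − (-4)·I. Computing rank(N^1) = 2, rank(N^2) = 1, rank(N^3) = 0; the number of blocks of size ≥ j is rank(N^{j−1}) − rank(N^j), giving [2, 1, 1]. So we have 1 block(s) of size 3, 1 block(s) of size 1 → block sizes [3, 1]

Assembling the blocks gives a Jordan form
J =
  [-4,  1,  0,  0]
  [ 0, -4,  1,  0]
  [ 0,  0, -4,  0]
  [ 0,  0,  0, -4]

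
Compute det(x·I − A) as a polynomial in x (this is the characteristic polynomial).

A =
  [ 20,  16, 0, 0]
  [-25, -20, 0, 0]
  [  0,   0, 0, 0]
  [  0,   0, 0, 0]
x^4

Expanding det(x·I − A) (e.g. by cofactor expansion or by noting that A is similar to its Jordan form J, which has the same characteristic polynomial as A) gives
  χ_A(x) = x^4
which factors as x^4. The eigenvalues (with algebraic multiplicities) are λ = 0 with multiplicity 4.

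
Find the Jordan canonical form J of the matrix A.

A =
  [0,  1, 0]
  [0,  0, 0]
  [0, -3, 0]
J_2(0) ⊕ J_1(0)

The characteristic polynomial is
  det(x·I − A) = x^3

Eigenvalues and multiplicities (the geometric multiplicity of λ is n − rank(A − λI), which equals the number of Jordan blocks for λ):
  λ = 0: algebraic multiplicity = 3, geometric multiplicity = 2

Determining the block sizes for each eigenvalue:
  λ = 0: 2 blocks summing to 3 forces exactly one block of size 2 and the rest size 1 → block sizes [2, 1]

Assembling the blocks gives a Jordan form
J =
  [0, 1, 0]
  [0, 0, 0]
  [0, 0, 0]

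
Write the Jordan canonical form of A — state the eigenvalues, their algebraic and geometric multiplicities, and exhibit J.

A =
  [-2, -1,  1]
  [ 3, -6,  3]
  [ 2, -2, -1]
J_2(-3) ⊕ J_1(-3)

The characteristic polynomial is
  det(x·I − A) = x^3 + 9*x^2 + 27*x + 27 = (x + 3)^3

Eigenvalues and multiplicities (the geometric multiplicity of λ is n − rank(A − λI), which equals the number of Jordan blocks for λ):
  λ = -3: algebraic multiplicity = 3, geometric multiplicity = 2

Determining the block sizes for each eigenvalue:
  λ = -3: 2 blocks summing to 3 forces exactly one block of size 2 and the rest size 1 → block sizes [2, 1]

Assembling the blocks gives a Jordan form
J =
  [-3,  1,  0]
  [ 0, -3,  0]
  [ 0,  0, -3]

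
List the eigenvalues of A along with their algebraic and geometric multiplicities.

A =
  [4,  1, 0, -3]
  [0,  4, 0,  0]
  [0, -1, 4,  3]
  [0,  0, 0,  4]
λ = 4: alg = 4, geom = 3

Step 1 — factor the characteristic polynomial to read off the algebraic multiplicities:
  χ_A(x) = (x - 4)^4

Step 2 — compute geometric multiplicities via the rank-nullity identity g(λ) = n − rank(A − λI):
  rank(A − (4)·I) = 1, so dim ker(A − (4)·I) = n − 1 = 3

Summary:
  λ = 4: algebraic multiplicity = 4, geometric multiplicity = 3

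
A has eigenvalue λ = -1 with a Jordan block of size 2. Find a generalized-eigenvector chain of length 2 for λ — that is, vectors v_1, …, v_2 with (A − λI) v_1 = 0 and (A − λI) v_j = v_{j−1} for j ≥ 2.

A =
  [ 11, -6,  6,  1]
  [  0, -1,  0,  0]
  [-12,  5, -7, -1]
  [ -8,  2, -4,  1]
A Jordan chain for λ = -1 of length 2:
v_1 = (2, 0, -4, 0)ᵀ
v_2 = (1, 2, 0, 2)ᵀ

Let N = A − (-1)·I. We want v_2 with N^2 v_2 = 0 but N^1 v_2 ≠ 0; then v_{j-1} := N · v_j for j = 2, …, 2.

Pick v_2 = (1, 2, 0, 2)ᵀ.
Then v_1 = N · v_2 = (2, 0, -4, 0)ᵀ.

Sanity check: (A − (-1)·I) v_1 = (0, 0, 0, 0)ᵀ = 0. ✓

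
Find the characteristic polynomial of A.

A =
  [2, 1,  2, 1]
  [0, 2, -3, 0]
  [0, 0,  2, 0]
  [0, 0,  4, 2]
x^4 - 8*x^3 + 24*x^2 - 32*x + 16

Expanding det(x·I − A) (e.g. by cofactor expansion or by noting that A is similar to its Jordan form J, which has the same characteristic polynomial as A) gives
  χ_A(x) = x^4 - 8*x^3 + 24*x^2 - 32*x + 16
which factors as (x - 2)^4. The eigenvalues (with algebraic multiplicities) are λ = 2 with multiplicity 4.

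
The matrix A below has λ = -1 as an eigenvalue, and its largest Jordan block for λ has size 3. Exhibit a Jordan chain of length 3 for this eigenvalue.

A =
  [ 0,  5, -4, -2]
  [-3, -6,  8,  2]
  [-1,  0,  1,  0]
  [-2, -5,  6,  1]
A Jordan chain for λ = -1 of length 3:
v_1 = (-6, 0, -3, 3)ᵀ
v_2 = (1, -3, -1, -2)ᵀ
v_3 = (1, 0, 0, 0)ᵀ

Let N = A − (-1)·I. We want v_3 with N^3 v_3 = 0 but N^2 v_3 ≠ 0; then v_{j-1} := N · v_j for j = 3, …, 2.

Pick v_3 = (1, 0, 0, 0)ᵀ.
Then v_2 = N · v_3 = (1, -3, -1, -2)ᵀ.
Then v_1 = N · v_2 = (-6, 0, -3, 3)ᵀ.

Sanity check: (A − (-1)·I) v_1 = (0, 0, 0, 0)ᵀ = 0. ✓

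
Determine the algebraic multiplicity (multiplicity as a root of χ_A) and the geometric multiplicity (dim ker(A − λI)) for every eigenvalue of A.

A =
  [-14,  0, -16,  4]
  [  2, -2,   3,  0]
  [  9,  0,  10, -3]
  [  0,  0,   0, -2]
λ = -2: alg = 4, geom = 2

Step 1 — factor the characteristic polynomial to read off the algebraic multiplicities:
  χ_A(x) = (x + 2)^4

Step 2 — compute geometric multiplicities via the rank-nullity identity g(λ) = n − rank(A − λI):
  rank(A − (-2)·I) = 2, so dim ker(A − (-2)·I) = n − 2 = 2

Summary:
  λ = -2: algebraic multiplicity = 4, geometric multiplicity = 2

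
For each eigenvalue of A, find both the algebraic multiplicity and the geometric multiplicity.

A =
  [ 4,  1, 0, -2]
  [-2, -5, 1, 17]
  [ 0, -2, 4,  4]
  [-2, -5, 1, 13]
λ = 4: alg = 4, geom = 2

Step 1 — factor the characteristic polynomial to read off the algebraic multiplicities:
  χ_A(x) = (x - 4)^4

Step 2 — compute geometric multiplicities via the rank-nullity identity g(λ) = n − rank(A − λI):
  rank(A − (4)·I) = 2, so dim ker(A − (4)·I) = n − 2 = 2

Summary:
  λ = 4: algebraic multiplicity = 4, geometric multiplicity = 2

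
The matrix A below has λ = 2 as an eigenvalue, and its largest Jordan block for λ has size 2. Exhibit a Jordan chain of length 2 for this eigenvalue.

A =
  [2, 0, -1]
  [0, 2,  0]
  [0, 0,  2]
A Jordan chain for λ = 2 of length 2:
v_1 = (-1, 0, 0)ᵀ
v_2 = (0, 0, 1)ᵀ

Let N = A − (2)·I. We want v_2 with N^2 v_2 = 0 but N^1 v_2 ≠ 0; then v_{j-1} := N · v_j for j = 2, …, 2.

Pick v_2 = (0, 0, 1)ᵀ.
Then v_1 = N · v_2 = (-1, 0, 0)ᵀ.

Sanity check: (A − (2)·I) v_1 = (0, 0, 0)ᵀ = 0. ✓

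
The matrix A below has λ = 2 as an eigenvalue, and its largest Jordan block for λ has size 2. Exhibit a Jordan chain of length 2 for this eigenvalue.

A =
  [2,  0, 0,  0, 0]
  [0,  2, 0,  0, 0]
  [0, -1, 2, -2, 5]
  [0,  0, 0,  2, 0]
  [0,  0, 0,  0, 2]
A Jordan chain for λ = 2 of length 2:
v_1 = (0, 0, -1, 0, 0)ᵀ
v_2 = (0, 1, 0, 0, 0)ᵀ

Let N = A − (2)·I. We want v_2 with N^2 v_2 = 0 but N^1 v_2 ≠ 0; then v_{j-1} := N · v_j for j = 2, …, 2.

Pick v_2 = (0, 1, 0, 0, 0)ᵀ.
Then v_1 = N · v_2 = (0, 0, -1, 0, 0)ᵀ.

Sanity check: (A − (2)·I) v_1 = (0, 0, 0, 0, 0)ᵀ = 0. ✓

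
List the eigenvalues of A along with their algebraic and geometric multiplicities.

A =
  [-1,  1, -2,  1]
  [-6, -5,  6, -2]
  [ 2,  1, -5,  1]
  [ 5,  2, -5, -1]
λ = -3: alg = 4, geom = 2

Step 1 — factor the characteristic polynomial to read off the algebraic multiplicities:
  χ_A(x) = (x + 3)^4

Step 2 — compute geometric multiplicities via the rank-nullity identity g(λ) = n − rank(A − λI):
  rank(A − (-3)·I) = 2, so dim ker(A − (-3)·I) = n − 2 = 2

Summary:
  λ = -3: algebraic multiplicity = 4, geometric multiplicity = 2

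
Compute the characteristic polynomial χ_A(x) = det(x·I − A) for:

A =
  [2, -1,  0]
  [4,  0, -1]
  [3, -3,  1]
x^3 - 3*x^2 + 3*x - 1

Expanding det(x·I − A) (e.g. by cofactor expansion or by noting that A is similar to its Jordan form J, which has the same characteristic polynomial as A) gives
  χ_A(x) = x^3 - 3*x^2 + 3*x - 1
which factors as (x - 1)^3. The eigenvalues (with algebraic multiplicities) are λ = 1 with multiplicity 3.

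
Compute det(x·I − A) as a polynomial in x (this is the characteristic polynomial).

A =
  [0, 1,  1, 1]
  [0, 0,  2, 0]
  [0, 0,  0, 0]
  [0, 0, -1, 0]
x^4

Expanding det(x·I − A) (e.g. by cofactor expansion or by noting that A is similar to its Jordan form J, which has the same characteristic polynomial as A) gives
  χ_A(x) = x^4
which factors as x^4. The eigenvalues (with algebraic multiplicities) are λ = 0 with multiplicity 4.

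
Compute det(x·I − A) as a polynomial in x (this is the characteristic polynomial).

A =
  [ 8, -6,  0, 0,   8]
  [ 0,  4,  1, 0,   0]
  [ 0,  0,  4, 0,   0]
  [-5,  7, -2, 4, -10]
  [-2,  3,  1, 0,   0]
x^5 - 20*x^4 + 160*x^3 - 640*x^2 + 1280*x - 1024

Expanding det(x·I − A) (e.g. by cofactor expansion or by noting that A is similar to its Jordan form J, which has the same characteristic polynomial as A) gives
  χ_A(x) = x^5 - 20*x^4 + 160*x^3 - 640*x^2 + 1280*x - 1024
which factors as (x - 4)^5. The eigenvalues (with algebraic multiplicities) are λ = 4 with multiplicity 5.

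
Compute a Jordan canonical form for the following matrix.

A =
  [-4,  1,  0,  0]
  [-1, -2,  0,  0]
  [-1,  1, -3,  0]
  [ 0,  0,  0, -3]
J_2(-3) ⊕ J_1(-3) ⊕ J_1(-3)

The characteristic polynomial is
  det(x·I − A) = x^4 + 12*x^3 + 54*x^2 + 108*x + 81 = (x + 3)^4

Eigenvalues and multiplicities (the geometric multiplicity of λ is n − rank(A − λI), which equals the number of Jordan blocks for λ):
  λ = -3: algebraic multiplicity = 4, geometric multiplicity = 3

Determining the block sizes for each eigenvalue:
  λ = -3: 3 blocks summing to 4 forces exactly one block of size 2 and the rest size 1 → block sizes [2, 1, 1]

Assembling the blocks gives a Jordan form
J =
  [-3,  1,  0,  0]
  [ 0, -3,  0,  0]
  [ 0,  0, -3,  0]
  [ 0,  0,  0, -3]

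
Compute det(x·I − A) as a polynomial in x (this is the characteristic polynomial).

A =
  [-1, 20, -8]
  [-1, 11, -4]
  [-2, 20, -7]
x^3 - 3*x^2 + 3*x - 1

Expanding det(x·I − A) (e.g. by cofactor expansion or by noting that A is similar to its Jordan form J, which has the same characteristic polynomial as A) gives
  χ_A(x) = x^3 - 3*x^2 + 3*x - 1
which factors as (x - 1)^3. The eigenvalues (with algebraic multiplicities) are λ = 1 with multiplicity 3.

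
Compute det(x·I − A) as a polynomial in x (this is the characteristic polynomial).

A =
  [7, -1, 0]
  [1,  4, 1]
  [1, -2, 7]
x^3 - 18*x^2 + 108*x - 216

Expanding det(x·I − A) (e.g. by cofactor expansion or by noting that A is similar to its Jordan form J, which has the same characteristic polynomial as A) gives
  χ_A(x) = x^3 - 18*x^2 + 108*x - 216
which factors as (x - 6)^3. The eigenvalues (with algebraic multiplicities) are λ = 6 with multiplicity 3.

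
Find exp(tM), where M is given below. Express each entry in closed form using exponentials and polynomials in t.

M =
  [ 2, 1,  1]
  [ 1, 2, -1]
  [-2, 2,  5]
e^{tM} =
  [-t*exp(3*t) + exp(3*t), t*exp(3*t), t*exp(3*t)]
  [t*exp(3*t), -t*exp(3*t) + exp(3*t), -t*exp(3*t)]
  [-2*t*exp(3*t), 2*t*exp(3*t), 2*t*exp(3*t) + exp(3*t)]

Strategy: write M = P · J · P⁻¹ where J is a Jordan canonical form, so e^{tM} = P · e^{tJ} · P⁻¹, and e^{tJ} can be computed block-by-block.

M has Jordan form
J =
  [3, 1, 0]
  [0, 3, 0]
  [0, 0, 3]
(up to reordering of blocks).

Per-block formulas:
  For a 1×1 block at λ = 3: exp(t · [3]) = [e^(3t)].
  For a 2×2 Jordan block J_2(3): exp(t · J_2(3)) = e^(3t)·(I + t·N), where N is the 2×2 nilpotent shift.

After assembling e^{tJ} and conjugating by P, we get:

e^{tM} =
  [-t*exp(3*t) + exp(3*t), t*exp(3*t), t*exp(3*t)]
  [t*exp(3*t), -t*exp(3*t) + exp(3*t), -t*exp(3*t)]
  [-2*t*exp(3*t), 2*t*exp(3*t), 2*t*exp(3*t) + exp(3*t)]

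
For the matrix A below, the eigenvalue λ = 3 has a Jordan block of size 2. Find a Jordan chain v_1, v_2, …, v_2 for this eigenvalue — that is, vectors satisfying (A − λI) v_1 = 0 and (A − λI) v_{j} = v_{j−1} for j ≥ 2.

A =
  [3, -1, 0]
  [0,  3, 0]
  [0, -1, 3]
A Jordan chain for λ = 3 of length 2:
v_1 = (-1, 0, -1)ᵀ
v_2 = (0, 1, 0)ᵀ

Let N = A − (3)·I. We want v_2 with N^2 v_2 = 0 but N^1 v_2 ≠ 0; then v_{j-1} := N · v_j for j = 2, …, 2.

Pick v_2 = (0, 1, 0)ᵀ.
Then v_1 = N · v_2 = (-1, 0, -1)ᵀ.

Sanity check: (A − (3)·I) v_1 = (0, 0, 0)ᵀ = 0. ✓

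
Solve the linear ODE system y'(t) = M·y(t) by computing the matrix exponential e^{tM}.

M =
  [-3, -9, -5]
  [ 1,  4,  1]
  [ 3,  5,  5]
e^{tM} =
  [t^2*exp(2*t)/2 - 5*t*exp(2*t) + exp(2*t), t^2*exp(2*t) - 9*t*exp(2*t), t^2*exp(2*t)/2 - 5*t*exp(2*t)]
  [t*exp(2*t), 2*t*exp(2*t) + exp(2*t), t*exp(2*t)]
  [-t^2*exp(2*t)/2 + 3*t*exp(2*t), -t^2*exp(2*t) + 5*t*exp(2*t), -t^2*exp(2*t)/2 + 3*t*exp(2*t) + exp(2*t)]

Strategy: write M = P · J · P⁻¹ where J is a Jordan canonical form, so e^{tM} = P · e^{tJ} · P⁻¹, and e^{tJ} can be computed block-by-block.

M has Jordan form
J =
  [2, 1, 0]
  [0, 2, 1]
  [0, 0, 2]
(up to reordering of blocks).

Per-block formulas:
  For a 3×3 Jordan block J_3(2): exp(t · J_3(2)) = e^(2t)·(I + t·N + (t^2/2)·N^2), where N is the 3×3 nilpotent shift.

After assembling e^{tJ} and conjugating by P, we get:

e^{tM} =
  [t^2*exp(2*t)/2 - 5*t*exp(2*t) + exp(2*t), t^2*exp(2*t) - 9*t*exp(2*t), t^2*exp(2*t)/2 - 5*t*exp(2*t)]
  [t*exp(2*t), 2*t*exp(2*t) + exp(2*t), t*exp(2*t)]
  [-t^2*exp(2*t)/2 + 3*t*exp(2*t), -t^2*exp(2*t) + 5*t*exp(2*t), -t^2*exp(2*t)/2 + 3*t*exp(2*t) + exp(2*t)]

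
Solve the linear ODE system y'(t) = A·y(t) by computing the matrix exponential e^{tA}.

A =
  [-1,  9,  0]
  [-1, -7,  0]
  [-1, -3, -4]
e^{tA} =
  [3*t*exp(-4*t) + exp(-4*t), 9*t*exp(-4*t), 0]
  [-t*exp(-4*t), -3*t*exp(-4*t) + exp(-4*t), 0]
  [-t*exp(-4*t), -3*t*exp(-4*t), exp(-4*t)]

Strategy: write A = P · J · P⁻¹ where J is a Jordan canonical form, so e^{tA} = P · e^{tJ} · P⁻¹, and e^{tJ} can be computed block-by-block.

A has Jordan form
J =
  [-4,  1,  0]
  [ 0, -4,  0]
  [ 0,  0, -4]
(up to reordering of blocks).

Per-block formulas:
  For a 1×1 block at λ = -4: exp(t · [-4]) = [e^(-4t)].
  For a 2×2 Jordan block J_2(-4): exp(t · J_2(-4)) = e^(-4t)·(I + t·N), where N is the 2×2 nilpotent shift.

After assembling e^{tJ} and conjugating by P, we get:

e^{tA} =
  [3*t*exp(-4*t) + exp(-4*t), 9*t*exp(-4*t), 0]
  [-t*exp(-4*t), -3*t*exp(-4*t) + exp(-4*t), 0]
  [-t*exp(-4*t), -3*t*exp(-4*t), exp(-4*t)]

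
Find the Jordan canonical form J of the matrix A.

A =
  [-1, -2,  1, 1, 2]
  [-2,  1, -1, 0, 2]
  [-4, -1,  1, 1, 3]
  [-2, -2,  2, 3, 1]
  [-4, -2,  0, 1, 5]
J_1(1) ⊕ J_3(2) ⊕ J_1(2)

The characteristic polynomial is
  det(x·I − A) = x^5 - 9*x^4 + 32*x^3 - 56*x^2 + 48*x - 16 = (x - 2)^4*(x - 1)

Eigenvalues and multiplicities (the geometric multiplicity of λ is n − rank(A − λI), which equals the number of Jordan blocks for λ):
  λ = 1: algebraic multiplicity = 1, geometric multiplicity = 1
  λ = 2: algebraic multiplicity = 4, geometric multiplicity = 2

Determining the block sizes for each eigenvalue:
  λ = 1: one block (gm = 1), so the single block has size am = 1 → block sizes [1]
  λ = 2: with am = 4 and gm = 2, the partition is not yet determined (e.g. several partitions of 4 into 2 parts exist). Let N = A − (2)·I. Computing rank(N^1) = 3, rank(N^2) = 2, rank(N^3) = 1; the number of blocks of size ≥ j is rank(N^{j−1}) − rank(N^j), giving [2, 1, 1]. So we have 1 block(s) of size 3, 1 block(s) of size 1 → block sizes [3, 1]

Assembling the blocks gives a Jordan form
J =
  [1, 0, 0, 0, 0]
  [0, 2, 1, 0, 0]
  [0, 0, 2, 1, 0]
  [0, 0, 0, 2, 0]
  [0, 0, 0, 0, 2]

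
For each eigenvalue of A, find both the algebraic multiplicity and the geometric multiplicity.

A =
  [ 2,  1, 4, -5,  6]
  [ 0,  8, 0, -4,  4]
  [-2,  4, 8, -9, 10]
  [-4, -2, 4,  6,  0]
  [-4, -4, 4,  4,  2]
λ = 4: alg = 2, geom = 1; λ = 6: alg = 3, geom = 2

Step 1 — factor the characteristic polynomial to read off the algebraic multiplicities:
  χ_A(x) = (x - 6)^3*(x - 4)^2

Step 2 — compute geometric multiplicities via the rank-nullity identity g(λ) = n − rank(A − λI):
  rank(A − (4)·I) = 4, so dim ker(A − (4)·I) = n − 4 = 1
  rank(A − (6)·I) = 3, so dim ker(A − (6)·I) = n − 3 = 2

Summary:
  λ = 4: algebraic multiplicity = 2, geometric multiplicity = 1
  λ = 6: algebraic multiplicity = 3, geometric multiplicity = 2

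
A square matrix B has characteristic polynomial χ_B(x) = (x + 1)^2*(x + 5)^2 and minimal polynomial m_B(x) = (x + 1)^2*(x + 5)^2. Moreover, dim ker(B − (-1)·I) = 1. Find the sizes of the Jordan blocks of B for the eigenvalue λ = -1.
Block sizes for λ = -1: [2]

Step 1 — from the characteristic polynomial, algebraic multiplicity of λ = -1 is 2. From dim ker(B − (-1)·I) = 1, there are exactly 1 Jordan blocks for λ = -1.
Step 2 — from the minimal polynomial, the factor (x + 1)^2 tells us the largest block for λ = -1 has size 2.
Step 3 — with total size 2, 1 blocks, and largest block 2, the block sizes (in nonincreasing order) are [2].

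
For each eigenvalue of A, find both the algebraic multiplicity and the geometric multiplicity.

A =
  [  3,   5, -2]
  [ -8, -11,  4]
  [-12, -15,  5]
λ = -1: alg = 3, geom = 2

Step 1 — factor the characteristic polynomial to read off the algebraic multiplicities:
  χ_A(x) = (x + 1)^3

Step 2 — compute geometric multiplicities via the rank-nullity identity g(λ) = n − rank(A − λI):
  rank(A − (-1)·I) = 1, so dim ker(A − (-1)·I) = n − 1 = 2

Summary:
  λ = -1: algebraic multiplicity = 3, geometric multiplicity = 2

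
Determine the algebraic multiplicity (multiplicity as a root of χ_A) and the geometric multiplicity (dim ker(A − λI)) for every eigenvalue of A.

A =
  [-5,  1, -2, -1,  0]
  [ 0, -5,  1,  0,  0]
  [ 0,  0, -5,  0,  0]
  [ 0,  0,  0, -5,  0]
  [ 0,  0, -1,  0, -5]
λ = -5: alg = 5, geom = 3

Step 1 — factor the characteristic polynomial to read off the algebraic multiplicities:
  χ_A(x) = (x + 5)^5

Step 2 — compute geometric multiplicities via the rank-nullity identity g(λ) = n − rank(A − λI):
  rank(A − (-5)·I) = 2, so dim ker(A − (-5)·I) = n − 2 = 3

Summary:
  λ = -5: algebraic multiplicity = 5, geometric multiplicity = 3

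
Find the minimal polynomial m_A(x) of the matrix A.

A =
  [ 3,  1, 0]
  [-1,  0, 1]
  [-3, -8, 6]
x^3 - 9*x^2 + 27*x - 27

The characteristic polynomial is χ_A(x) = (x - 3)^3, so the eigenvalues are known. The minimal polynomial is
  m_A(x) = Π_λ (x − λ)^{k_λ}
where k_λ is the size of the *largest* Jordan block for λ (equivalently, the smallest k with (A − λI)^k v = 0 for every generalised eigenvector v of λ).

  λ = 3: largest Jordan block has size 3, contributing (x − 3)^3

So m_A(x) = (x - 3)^3 = x^3 - 9*x^2 + 27*x - 27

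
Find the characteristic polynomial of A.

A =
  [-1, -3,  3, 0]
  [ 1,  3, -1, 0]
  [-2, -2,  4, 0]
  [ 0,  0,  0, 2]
x^4 - 8*x^3 + 24*x^2 - 32*x + 16

Expanding det(x·I − A) (e.g. by cofactor expansion or by noting that A is similar to its Jordan form J, which has the same characteristic polynomial as A) gives
  χ_A(x) = x^4 - 8*x^3 + 24*x^2 - 32*x + 16
which factors as (x - 2)^4. The eigenvalues (with algebraic multiplicities) are λ = 2 with multiplicity 4.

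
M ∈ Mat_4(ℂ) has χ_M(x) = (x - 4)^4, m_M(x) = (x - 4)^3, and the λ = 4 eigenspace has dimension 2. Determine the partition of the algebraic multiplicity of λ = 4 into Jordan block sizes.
Block sizes for λ = 4: [3, 1]

Step 1 — from the characteristic polynomial, algebraic multiplicity of λ = 4 is 4. From dim ker(M − (4)·I) = 2, there are exactly 2 Jordan blocks for λ = 4.
Step 2 — from the minimal polynomial, the factor (x − 4)^3 tells us the largest block for λ = 4 has size 3.
Step 3 — with total size 4, 2 blocks, and largest block 3, the block sizes (in nonincreasing order) are [3, 1].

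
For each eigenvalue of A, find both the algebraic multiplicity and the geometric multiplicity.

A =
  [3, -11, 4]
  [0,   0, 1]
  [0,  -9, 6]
λ = 3: alg = 3, geom = 1

Step 1 — factor the characteristic polynomial to read off the algebraic multiplicities:
  χ_A(x) = (x - 3)^3

Step 2 — compute geometric multiplicities via the rank-nullity identity g(λ) = n − rank(A − λI):
  rank(A − (3)·I) = 2, so dim ker(A − (3)·I) = n − 2 = 1

Summary:
  λ = 3: algebraic multiplicity = 3, geometric multiplicity = 1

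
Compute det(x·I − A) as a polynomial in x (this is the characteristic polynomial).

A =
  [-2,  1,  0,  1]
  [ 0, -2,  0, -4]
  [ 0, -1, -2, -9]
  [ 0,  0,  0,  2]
x^4 + 4*x^3 - 16*x - 16

Expanding det(x·I − A) (e.g. by cofactor expansion or by noting that A is similar to its Jordan form J, which has the same characteristic polynomial as A) gives
  χ_A(x) = x^4 + 4*x^3 - 16*x - 16
which factors as (x - 2)*(x + 2)^3. The eigenvalues (with algebraic multiplicities) are λ = -2 with multiplicity 3, λ = 2 with multiplicity 1.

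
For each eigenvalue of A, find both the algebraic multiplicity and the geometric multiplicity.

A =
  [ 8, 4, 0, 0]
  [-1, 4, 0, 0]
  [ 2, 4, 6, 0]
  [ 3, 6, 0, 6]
λ = 6: alg = 4, geom = 3

Step 1 — factor the characteristic polynomial to read off the algebraic multiplicities:
  χ_A(x) = (x - 6)^4

Step 2 — compute geometric multiplicities via the rank-nullity identity g(λ) = n − rank(A − λI):
  rank(A − (6)·I) = 1, so dim ker(A − (6)·I) = n − 1 = 3

Summary:
  λ = 6: algebraic multiplicity = 4, geometric multiplicity = 3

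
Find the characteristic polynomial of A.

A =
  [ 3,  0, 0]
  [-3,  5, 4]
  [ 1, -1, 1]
x^3 - 9*x^2 + 27*x - 27

Expanding det(x·I − A) (e.g. by cofactor expansion or by noting that A is similar to its Jordan form J, which has the same characteristic polynomial as A) gives
  χ_A(x) = x^3 - 9*x^2 + 27*x - 27
which factors as (x - 3)^3. The eigenvalues (with algebraic multiplicities) are λ = 3 with multiplicity 3.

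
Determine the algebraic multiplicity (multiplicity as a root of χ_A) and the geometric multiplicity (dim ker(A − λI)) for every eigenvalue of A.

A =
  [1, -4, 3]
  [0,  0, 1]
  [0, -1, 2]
λ = 1: alg = 3, geom = 1

Step 1 — factor the characteristic polynomial to read off the algebraic multiplicities:
  χ_A(x) = (x - 1)^3

Step 2 — compute geometric multiplicities via the rank-nullity identity g(λ) = n − rank(A − λI):
  rank(A − (1)·I) = 2, so dim ker(A − (1)·I) = n − 2 = 1

Summary:
  λ = 1: algebraic multiplicity = 3, geometric multiplicity = 1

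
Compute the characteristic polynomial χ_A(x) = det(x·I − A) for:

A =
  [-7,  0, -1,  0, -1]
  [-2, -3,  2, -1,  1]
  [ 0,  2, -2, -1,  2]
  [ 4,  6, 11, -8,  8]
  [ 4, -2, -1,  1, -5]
x^5 + 25*x^4 + 250*x^3 + 1250*x^2 + 3125*x + 3125

Expanding det(x·I − A) (e.g. by cofactor expansion or by noting that A is similar to its Jordan form J, which has the same characteristic polynomial as A) gives
  χ_A(x) = x^5 + 25*x^4 + 250*x^3 + 1250*x^2 + 3125*x + 3125
which factors as (x + 5)^5. The eigenvalues (with algebraic multiplicities) are λ = -5 with multiplicity 5.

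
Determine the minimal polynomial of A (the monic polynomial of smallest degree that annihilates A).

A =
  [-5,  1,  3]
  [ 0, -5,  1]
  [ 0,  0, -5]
x^3 + 15*x^2 + 75*x + 125

The characteristic polynomial is χ_A(x) = (x + 5)^3, so the eigenvalues are known. The minimal polynomial is
  m_A(x) = Π_λ (x − λ)^{k_λ}
where k_λ is the size of the *largest* Jordan block for λ (equivalently, the smallest k with (A − λI)^k v = 0 for every generalised eigenvector v of λ).

  λ = -5: largest Jordan block has size 3, contributing (x + 5)^3

So m_A(x) = (x + 5)^3 = x^3 + 15*x^2 + 75*x + 125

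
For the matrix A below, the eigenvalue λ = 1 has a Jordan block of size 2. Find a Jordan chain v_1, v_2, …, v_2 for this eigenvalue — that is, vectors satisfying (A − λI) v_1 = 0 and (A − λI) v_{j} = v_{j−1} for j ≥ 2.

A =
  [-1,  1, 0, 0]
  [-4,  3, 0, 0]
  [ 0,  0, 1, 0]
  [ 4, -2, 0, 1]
A Jordan chain for λ = 1 of length 2:
v_1 = (-2, -4, 0, 4)ᵀ
v_2 = (1, 0, 0, 0)ᵀ

Let N = A − (1)·I. We want v_2 with N^2 v_2 = 0 but N^1 v_2 ≠ 0; then v_{j-1} := N · v_j for j = 2, …, 2.

Pick v_2 = (1, 0, 0, 0)ᵀ.
Then v_1 = N · v_2 = (-2, -4, 0, 4)ᵀ.

Sanity check: (A − (1)·I) v_1 = (0, 0, 0, 0)ᵀ = 0. ✓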